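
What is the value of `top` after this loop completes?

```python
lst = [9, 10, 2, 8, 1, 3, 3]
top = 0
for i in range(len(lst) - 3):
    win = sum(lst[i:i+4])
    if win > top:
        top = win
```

Max sum of 4-element window in [9, 10, 2, 8, 1, 3, 3]
`top` takes the values: 0 → 29

Answer: 29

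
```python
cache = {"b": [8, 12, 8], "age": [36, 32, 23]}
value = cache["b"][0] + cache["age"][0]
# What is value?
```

Trace:
`cache = {"b": [8, 12, 8], "age": [36, 32, 23]}` → cache = {'b': [8, 12, 8], 'age': [36, 32, 23]}
`value = cache["b"][0] + cache["age"][0]` → value = 44
So value = 44

Answer: 44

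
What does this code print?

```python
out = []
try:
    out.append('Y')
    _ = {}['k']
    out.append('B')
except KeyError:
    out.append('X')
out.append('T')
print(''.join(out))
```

Execution trace: 'Y' (try body) → 'X' (except KeyError) → 'T' (after the try/except). Output: YXT

Answer: YXT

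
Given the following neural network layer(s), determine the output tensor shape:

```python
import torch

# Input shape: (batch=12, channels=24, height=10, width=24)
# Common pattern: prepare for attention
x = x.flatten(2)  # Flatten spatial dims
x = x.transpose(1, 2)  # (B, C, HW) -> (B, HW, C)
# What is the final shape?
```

Input: (12, 24, 10, 24) -> after flatten(2): (12, 24, 240) -> Output: (12, 240, 24)

Answer: (12, 240, 24)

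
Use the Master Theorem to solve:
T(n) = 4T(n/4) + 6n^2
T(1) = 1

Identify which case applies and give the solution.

a=4, b=4, f(n)=6n^2. log_4(4) = 1. Since c=2 > 1 and the regularity condition holds (4(n/4)^2 = (4/4^2)n^2 with 4/4^2 < 1), Case 3 applies: T(n) = Θ(f(n)) = O(n^2).

Answer: O(n^2) - Case 3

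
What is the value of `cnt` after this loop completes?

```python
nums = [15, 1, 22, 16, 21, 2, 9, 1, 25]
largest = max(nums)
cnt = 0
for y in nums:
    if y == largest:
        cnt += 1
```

Count of max value 25 in [15, 1, 22, 16, 21, 2, 9, 1, 25]
`cnt` takes the values: 0 → 1

Answer: 1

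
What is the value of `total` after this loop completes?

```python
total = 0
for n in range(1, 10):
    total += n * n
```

Sum of squares 1² to 9² = 285
`total` takes the values: 0 → 1 → 5 → 14 → 30 → 55 → 91 → 140 → 204 → 285

Answer: 285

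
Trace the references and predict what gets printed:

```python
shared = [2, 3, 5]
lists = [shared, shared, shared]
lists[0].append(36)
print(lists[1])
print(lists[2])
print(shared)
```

Key concept: list of same reference.
Step by step:
`shared = [2, 3, 5]` → shared = [2, 3, 5]
`lists = [shared, shared, shared]` → lists = [[2, 3, 5], [2, 3, 5], [2, 3, 5]]
`lists[0].append(36)` → shared = [2, 3, 5, 36]; lists = [[2, 3, 5, 36], [2, 3, 5, 36], [2, 3, 5, 36]]
`print(lists[1])` → prints [2, 3, 5, 36]
`print(lists[2])` → prints [2, 3, 5, 36]
`print(shared)` → prints [2, 3, 5, 36]

Answer:
[2, 3, 5, 36]
[2, 3, 5, 36]
[2, 3, 5, 36]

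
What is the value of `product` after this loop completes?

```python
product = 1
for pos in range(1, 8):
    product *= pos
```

7! = 5040
`product` takes the values: 1 → 2 → 6 → 24 → 120 → 720 → 5040

Answer: 5040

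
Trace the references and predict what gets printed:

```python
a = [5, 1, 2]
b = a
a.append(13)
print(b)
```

Key concept: basic list aliasing.
Step by step:
`a = [5, 1, 2]` → a = [5, 1, 2]
`b = a` → b = [5, 1, 2] (same object as a)
`a.append(13)` → a = [5, 1, 2, 13] (same object as b); b = [5, 1, 2, 13] (same object as a)
`print(b)` → prints [5, 1, 2, 13]

Answer: [5, 1, 2, 13]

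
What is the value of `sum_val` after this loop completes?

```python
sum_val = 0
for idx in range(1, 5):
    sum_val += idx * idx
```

Sum of squares 1² to 4² = 30
`sum_val` takes the values: 0 → 1 → 5 → 14 → 30

Answer: 30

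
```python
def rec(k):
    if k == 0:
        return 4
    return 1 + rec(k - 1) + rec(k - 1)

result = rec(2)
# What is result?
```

rec(k) = 1 + 2·rec(k-1), rec(0)=4. Closed form: (4+1)·2^2 - 1 = 19.

Answer: 19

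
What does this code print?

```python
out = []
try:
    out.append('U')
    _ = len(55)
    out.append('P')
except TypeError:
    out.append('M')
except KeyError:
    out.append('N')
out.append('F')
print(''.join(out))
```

Execution trace: 'U' (try body) → 'M' (except TypeError) → 'F' (after the try/except). Output: UMF

Answer: UMF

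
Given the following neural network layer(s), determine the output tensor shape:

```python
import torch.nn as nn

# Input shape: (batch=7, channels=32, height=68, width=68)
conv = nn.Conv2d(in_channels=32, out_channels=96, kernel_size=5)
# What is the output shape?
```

Input: (7, 32, 68, 68) -> Output: (7, 96, 64, 64)

Answer: (7, 96, 64, 64)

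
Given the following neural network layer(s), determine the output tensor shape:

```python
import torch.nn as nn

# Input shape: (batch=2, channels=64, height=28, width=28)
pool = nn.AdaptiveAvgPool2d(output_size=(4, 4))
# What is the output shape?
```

Input: (2, 64, 28, 28) -> Output: (2, 64, 4, 4)

Answer: (2, 64, 4, 4)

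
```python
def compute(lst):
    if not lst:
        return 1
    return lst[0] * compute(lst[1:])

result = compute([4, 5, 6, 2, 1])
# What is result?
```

Product over [4, 5, 6, 2, 1] = 4 * 5 * 6 * 2 * 1 = 240

Answer: 240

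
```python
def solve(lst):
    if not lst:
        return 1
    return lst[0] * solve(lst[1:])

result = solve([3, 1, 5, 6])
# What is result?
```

Product over [3, 1, 5, 6] = 3 * 1 * 5 * 6 = 90

Answer: 90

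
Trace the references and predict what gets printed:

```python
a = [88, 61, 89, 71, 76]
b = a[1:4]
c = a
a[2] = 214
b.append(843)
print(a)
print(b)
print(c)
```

Key concept: slice vs alias.
Step by step:
`a = [88, 61, 89, 71, 76]` → a = [88, 61, 89, 71, 76]
`b = a[1:4]` → b = [61, 89, 71]
`c = a` → c = [88, 61, 89, 71, 76] (same object as a)
`a[2] = 214` → a = [88, 61, 214, 71, 76] (same object as c); c = [88, 61, 214, 71, 76] (same object as a)
`b.append(843)` → b = [61, 89, 71, 843]
`print(a)` → prints [88, 61, 214, 71, 76]
`print(b)` → prints [61, 89, 71, 843]
`print(c)` → prints [88, 61, 214, 71, 76]

Answer:
[88, 61, 214, 71, 76]
[61, 89, 71, 843]
[88, 61, 214, 71, 76]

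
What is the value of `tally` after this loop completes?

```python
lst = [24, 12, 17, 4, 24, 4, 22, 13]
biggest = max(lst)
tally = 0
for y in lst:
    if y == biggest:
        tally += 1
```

Count of max value 24 in [24, 12, 17, 4, 24, 4, 22, 13]
`tally` takes the values: 0 → 1 → 2

Answer: 2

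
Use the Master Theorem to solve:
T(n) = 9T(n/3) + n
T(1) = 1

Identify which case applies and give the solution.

a=9, b=3, f(n)=n. log_3(9) = 2. Since c=1 < 2, Case 1 applies: T(n) = Θ(n^log_b(a)) = O(n^2).

Answer: O(n^2) - Case 1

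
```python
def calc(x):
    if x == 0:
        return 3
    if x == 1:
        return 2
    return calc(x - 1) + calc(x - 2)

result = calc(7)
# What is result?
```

Build up from base cases: calc(0)=3, calc(1)=2, calc(2)=5, calc(3)=7, calc(4)=12, calc(5)=19, calc(6)=31, ..., calc(7)=50

Answer: 50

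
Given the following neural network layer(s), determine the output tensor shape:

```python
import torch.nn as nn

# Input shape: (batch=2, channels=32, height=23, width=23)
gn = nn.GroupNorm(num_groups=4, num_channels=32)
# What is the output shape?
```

Input: (2, 32, 23, 23) -> Output: (2, 32, 23, 23)

Answer: (2, 32, 23, 23)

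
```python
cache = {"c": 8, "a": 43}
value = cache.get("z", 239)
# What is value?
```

Trace:
`cache = {"c": 8, "a": 43}` → cache = {'c': 8, 'a': 43}
`value = cache.get("z", 239)` → value = 239
So value = 239

Answer: 239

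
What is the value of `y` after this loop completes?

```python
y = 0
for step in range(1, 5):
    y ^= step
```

XOR of 1 to 4
`y` takes the values: 0 → 1 → 3 → 0 → 4

Answer: 4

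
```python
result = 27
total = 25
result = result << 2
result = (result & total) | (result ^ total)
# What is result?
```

Trace:
`result = 27` → result = 27
`total = 25` → total = 25
`result = result << 2` → result = 108
`result = (result & total) | (result ^ total)` → result = 125
So result = 125

Answer: 125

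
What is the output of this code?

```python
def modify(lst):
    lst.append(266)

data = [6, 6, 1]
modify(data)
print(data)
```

Key concept: function modifies passed list.
Step by step:
`data = [6, 6, 1]` → data = [6, 6, 1]
`modify(data)` → data = [6, 6, 1, 266]
`print(data)` → prints [6, 6, 1, 266]

Answer: [6, 6, 1, 266]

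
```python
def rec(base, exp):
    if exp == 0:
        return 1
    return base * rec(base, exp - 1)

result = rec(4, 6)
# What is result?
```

rec(4, 6) = 4 * 4 * 4 * 4 * 4 * 4 = 4096

Answer: 4096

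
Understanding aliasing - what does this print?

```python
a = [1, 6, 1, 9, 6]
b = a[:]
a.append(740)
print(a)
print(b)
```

Key concept: slice [:] creates copy.
Step by step:
`a = [1, 6, 1, 9, 6]` → a = [1, 6, 1, 9, 6]
`b = a[:]` → b = [1, 6, 1, 9, 6]
`a.append(740)` → a = [1, 6, 1, 9, 6, 740]
`print(a)` → prints [1, 6, 1, 9, 6, 740]
`print(b)` → prints [1, 6, 1, 9, 6]

Answer:
[1, 6, 1, 9, 6, 740]
[1, 6, 1, 9, 6]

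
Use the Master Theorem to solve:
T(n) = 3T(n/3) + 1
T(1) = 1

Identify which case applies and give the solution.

a=3, b=3, f(n)=1. log_3(3) = 1. Since c=0 < 1, Case 1 applies: T(n) = Θ(n^log_b(a)) = O(n).

Answer: O(n) - Case 1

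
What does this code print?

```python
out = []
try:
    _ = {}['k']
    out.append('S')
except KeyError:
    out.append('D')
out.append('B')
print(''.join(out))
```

Execution trace: 'D' (except KeyError) → 'B' (after the try/except). Output: DB

Answer: DB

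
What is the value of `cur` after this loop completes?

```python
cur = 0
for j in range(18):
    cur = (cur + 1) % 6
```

Increment mod 6, 18 times = 0
`cur` takes the values: 0 → 1 → 2 → 3 → 4 → 5 → 0 → 1 → 2 → 3 → 4 → 5 → 0 → 1 → 2 → 3 → 4 → 5 → 0

Answer: 0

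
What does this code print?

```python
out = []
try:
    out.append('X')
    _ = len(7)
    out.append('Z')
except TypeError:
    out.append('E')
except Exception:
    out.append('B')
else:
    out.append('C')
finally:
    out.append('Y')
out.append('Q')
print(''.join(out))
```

Execution trace: 'X' (try body) → 'E' (except TypeError) → 'Y' (finally) → 'Q' (after the try/except). Output: XEYQ

Answer: XEYQ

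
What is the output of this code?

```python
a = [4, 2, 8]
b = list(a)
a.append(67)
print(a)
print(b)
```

Key concept: list() constructor creates copy.
Step by step:
`a = [4, 2, 8]` → a = [4, 2, 8]
`b = list(a)` → b = [4, 2, 8]
`a.append(67)` → a = [4, 2, 8, 67]
`print(a)` → prints [4, 2, 8, 67]
`print(b)` → prints [4, 2, 8]

Answer:
[4, 2, 8, 67]
[4, 2, 8]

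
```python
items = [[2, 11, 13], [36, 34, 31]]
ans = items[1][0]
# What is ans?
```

Trace:
`items = [[2, 11, 13], [36, 34, 31]]` → items = [[2, 11, 13], [36, 34, 31]]
`ans = items[1][0]` → ans = 36
So ans = 36

Answer: 36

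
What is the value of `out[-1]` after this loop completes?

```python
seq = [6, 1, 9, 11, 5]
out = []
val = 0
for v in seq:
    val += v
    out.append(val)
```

Cumulative sum ends at 32
`out` takes the values: [] → [6] → [6, 7] → [6, 7, 16] → [6, 7, 16, 27] → [6, 7, 16, 27, 32]
So `out[-1]` = 32

Answer: 32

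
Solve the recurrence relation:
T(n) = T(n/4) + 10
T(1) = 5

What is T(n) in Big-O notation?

Each step divides n by 4 and adds 10. After log_4(n) steps we reach T(1)=5. So T(n) = 10·log_4(n) + 5 = O(log n).

Answer: O(log n)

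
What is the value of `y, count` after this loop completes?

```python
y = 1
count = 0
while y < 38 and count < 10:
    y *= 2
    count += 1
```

Double until >= 38 or 10 iterations
`y, count` takes the values: (1, 0) → (2, 0) → (2, 1) → (4, 1) → (4, 2) → (8, 2) → (8, 3) → (16, 3) → (16, 4) → (32, 4) → (32, 5) → (64, 5) → (64, 6)

Answer: 64, 6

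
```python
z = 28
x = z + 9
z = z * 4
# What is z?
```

Trace:
`z = 28` → z = 28
`x = z + 9` → x = 37
`z = z * 4` → z = 112
So z = 112

Answer: 112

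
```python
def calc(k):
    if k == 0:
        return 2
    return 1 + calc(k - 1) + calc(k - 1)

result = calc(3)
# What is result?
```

calc(k) = 1 + 2·calc(k-1), calc(0)=2. Closed form: (2+1)·2^3 - 1 = 23.

Answer: 23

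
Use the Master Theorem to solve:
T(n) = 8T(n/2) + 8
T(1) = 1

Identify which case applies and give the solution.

a=8, b=2, f(n)=8. log_2(8) = 3. Since c=0 < 3, Case 1 applies: T(n) = Θ(n^log_b(a)) = O(n^3).

Answer: O(n^3) - Case 1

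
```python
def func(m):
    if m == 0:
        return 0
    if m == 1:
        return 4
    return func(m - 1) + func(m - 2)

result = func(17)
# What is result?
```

Build up from base cases: func(0)=0, func(1)=4, func(2)=4, func(3)=8, func(4)=12, func(5)=20, func(6)=32, ..., func(17)=6388

Answer: 6388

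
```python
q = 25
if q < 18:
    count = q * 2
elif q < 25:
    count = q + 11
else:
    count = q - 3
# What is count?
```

Trace:
`q = 25` → q = 25
`if q < 18: ...` → q < 18 is False, q < 25 is False, take else branch → count = 22
So count = 22

Answer: 22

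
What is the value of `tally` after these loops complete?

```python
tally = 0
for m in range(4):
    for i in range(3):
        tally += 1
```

4 * 3 = 12
`tally` takes the values: 0 → 1 → 2 → 3 → 4 → 5 → 6 → 7 → 8 → 9 → 10 → 11 → 12

Answer: 12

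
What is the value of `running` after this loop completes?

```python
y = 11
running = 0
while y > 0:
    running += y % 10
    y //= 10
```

Sum digits of 11
`running` takes the values: 0 → 1 → 2

Answer: 2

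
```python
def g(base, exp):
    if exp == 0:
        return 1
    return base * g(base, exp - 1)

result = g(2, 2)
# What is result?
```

g(2, 2) = 2 * 2 = 4

Answer: 4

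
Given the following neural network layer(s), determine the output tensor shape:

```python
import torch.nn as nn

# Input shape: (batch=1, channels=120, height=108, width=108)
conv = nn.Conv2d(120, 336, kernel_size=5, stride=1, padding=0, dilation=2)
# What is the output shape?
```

Input: (1, 120, 108, 108) -> Output: (1, 336, 100, 100)

Answer: (1, 336, 100, 100)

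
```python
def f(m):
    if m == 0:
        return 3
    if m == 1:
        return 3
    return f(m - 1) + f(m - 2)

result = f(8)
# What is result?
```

Build up from base cases: f(0)=3, f(1)=3, f(2)=6, f(3)=9, f(4)=15, f(5)=24, f(6)=39, ..., f(8)=102

Answer: 102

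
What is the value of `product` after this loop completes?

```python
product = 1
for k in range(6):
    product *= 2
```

2^6 = 64
`product` takes the values: 1 → 2 → 4 → 8 → 16 → 32 → 64

Answer: 64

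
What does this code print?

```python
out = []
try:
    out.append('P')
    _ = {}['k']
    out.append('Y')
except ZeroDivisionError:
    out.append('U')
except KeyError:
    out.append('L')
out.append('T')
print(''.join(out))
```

Execution trace: 'P' (try body) → 'L' (except KeyError) → 'T' (after the try/except). Output: PLT

Answer: PLT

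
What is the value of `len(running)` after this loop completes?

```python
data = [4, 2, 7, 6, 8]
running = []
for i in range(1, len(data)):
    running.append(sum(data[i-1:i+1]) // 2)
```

Number of 2-element averages
`running` takes the values: [] → [3] → [3, 4] → [3, 4, 6] → [3, 4, 6, 7]
So `len(running)` = 4

Answer: 4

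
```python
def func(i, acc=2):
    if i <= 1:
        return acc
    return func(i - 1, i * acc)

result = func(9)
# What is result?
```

Accumulator trace (n, acc): (9, 2) -> (8, 18) -> (7, 144) -> (6, 1008) -> (5, 6048) -> (4, 30240) -> (3, 120960) -> (2, 362880) -> (1, 725760) -> return 725760

Answer: 725760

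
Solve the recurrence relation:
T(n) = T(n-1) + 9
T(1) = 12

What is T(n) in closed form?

Unrolling: T(n) = T(1) + 9·(n-1) = 12 + 9(n-1) = 9n + 3.

Answer: T(n) = 9n + 3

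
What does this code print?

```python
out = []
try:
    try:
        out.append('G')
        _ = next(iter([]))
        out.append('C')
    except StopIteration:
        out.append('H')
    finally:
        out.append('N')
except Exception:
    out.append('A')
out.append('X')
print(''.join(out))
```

Execution trace: 'G' (inner try body) → 'H' (inner except StopIteration) → 'N' (inner finally) → 'X' (after the try/except). Output: GHNX

Answer: GHNX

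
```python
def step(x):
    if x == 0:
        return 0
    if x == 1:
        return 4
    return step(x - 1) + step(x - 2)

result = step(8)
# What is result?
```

Build up from base cases: step(0)=0, step(1)=4, step(2)=4, step(3)=8, step(4)=12, step(5)=20, step(6)=32, ..., step(8)=84

Answer: 84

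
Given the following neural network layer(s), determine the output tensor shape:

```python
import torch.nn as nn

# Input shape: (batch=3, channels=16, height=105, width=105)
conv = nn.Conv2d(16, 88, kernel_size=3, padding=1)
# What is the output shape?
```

Input: (3, 16, 105, 105) -> Output: (3, 88, 105, 105)

Answer: (3, 88, 105, 105)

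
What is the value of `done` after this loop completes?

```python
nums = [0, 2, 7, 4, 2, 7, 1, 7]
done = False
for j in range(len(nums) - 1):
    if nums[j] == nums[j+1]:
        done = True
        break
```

Check consecutive duplicates in [0, 2, 7, 4, 2, 7, 1, 7]
`done` takes the values: False

Answer: False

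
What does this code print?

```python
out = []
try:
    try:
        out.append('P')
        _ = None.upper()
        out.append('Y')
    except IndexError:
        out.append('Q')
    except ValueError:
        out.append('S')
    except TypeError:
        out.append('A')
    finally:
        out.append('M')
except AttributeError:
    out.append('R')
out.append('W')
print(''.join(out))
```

Execution trace: 'P' (try body) → 'M' (finally) → 'R' (outer except AttributeError) → 'W' (after the try/except). Output: PMRW

Answer: PMRW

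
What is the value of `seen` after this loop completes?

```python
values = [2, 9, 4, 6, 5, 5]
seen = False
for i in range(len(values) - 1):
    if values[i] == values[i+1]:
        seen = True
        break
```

Check consecutive duplicates in [2, 9, 4, 6, 5, 5]
`seen` takes the values: False → True

Answer: True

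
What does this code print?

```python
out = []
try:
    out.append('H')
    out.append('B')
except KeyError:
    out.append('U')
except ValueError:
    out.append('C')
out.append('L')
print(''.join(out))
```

Execution trace: 'H' (try body) → 'B' (try body, no exception) → 'L' (after the try/except). Output: HBL

Answer: HBL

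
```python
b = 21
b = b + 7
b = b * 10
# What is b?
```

Trace:
`b = 21` → b = 21
`b = b + 7` → b = 28
`b = b * 10` → b = 280
So b = 280

Answer: 280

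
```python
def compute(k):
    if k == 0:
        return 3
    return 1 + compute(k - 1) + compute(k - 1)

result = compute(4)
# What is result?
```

compute(k) = 1 + 2·compute(k-1), compute(0)=3. Closed form: (3+1)·2^4 - 1 = 63.

Answer: 63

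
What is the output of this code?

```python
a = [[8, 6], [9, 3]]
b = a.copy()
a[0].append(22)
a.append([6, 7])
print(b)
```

Key concept: shallow copy with nested lists.
Step by step:
`a = [[8, 6], [9, 3]]` → a = [[8, 6], [9, 3]]
`b = a.copy()` → b = [[8, 6], [9, 3]]
`a[0].append(22)` → a = [[8, 6, 22], [9, 3]]; b = [[8, 6, 22], [9, 3]]
`a.append([6, 7])` → a = [[8, 6, 22], [9, 3], [6, 7]]
`print(b)` → prints [[8, 6, 22], [9, 3]]

Answer: [[8, 6, 22], [9, 3]]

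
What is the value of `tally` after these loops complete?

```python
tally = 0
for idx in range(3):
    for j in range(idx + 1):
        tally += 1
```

Triangle: 1 + 2 + ... + 3
`tally` takes the values: 0 → 1 → 2 → 3 → 4 → 5 → 6

Answer: 6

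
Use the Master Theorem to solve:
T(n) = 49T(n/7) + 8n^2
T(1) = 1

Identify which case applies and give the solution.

a=49, b=7, f(n)=8n^2. log_7(49) = 2. Since c=2 = 2, Case 2 applies: T(n) = Θ(n^log_b(a) · log n) = O(n^2 log n).

Answer: O(n^2 log n) - Case 2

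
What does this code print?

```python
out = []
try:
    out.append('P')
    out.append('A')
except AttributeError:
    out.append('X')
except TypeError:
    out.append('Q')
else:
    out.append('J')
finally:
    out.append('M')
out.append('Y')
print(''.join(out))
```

Execution trace: 'P' (try body) → 'A' (try body, no exception) → 'J' (else) → 'M' (finally) → 'Y' (after the try/except). Output: PAJMY

Answer: PAJMY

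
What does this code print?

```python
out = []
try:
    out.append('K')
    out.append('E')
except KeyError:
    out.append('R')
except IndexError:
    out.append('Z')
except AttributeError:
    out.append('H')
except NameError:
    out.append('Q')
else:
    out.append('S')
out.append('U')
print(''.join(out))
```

Execution trace: 'K' (try body) → 'E' (try body, no exception) → 'S' (else) → 'U' (after the try/except). Output: KESU

Answer: KESU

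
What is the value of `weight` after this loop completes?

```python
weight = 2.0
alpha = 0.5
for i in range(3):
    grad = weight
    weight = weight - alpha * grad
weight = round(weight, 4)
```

Gradient descent: w = 2.0 * (1 - 0.5)^3
`weight` takes the values: 2.0 → 1.0 → 0.5 → 0.25

Answer: 0.25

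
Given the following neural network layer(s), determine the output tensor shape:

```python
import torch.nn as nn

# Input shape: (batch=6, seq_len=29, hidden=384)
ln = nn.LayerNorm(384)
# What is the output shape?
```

Input: (6, 29, 384) -> Output: (6, 29, 384)

Answer: (6, 29, 384)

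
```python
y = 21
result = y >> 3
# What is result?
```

Trace:
`y = 21` → y = 21
`result = y >> 3` → result = 2
So result = 2

Answer: 2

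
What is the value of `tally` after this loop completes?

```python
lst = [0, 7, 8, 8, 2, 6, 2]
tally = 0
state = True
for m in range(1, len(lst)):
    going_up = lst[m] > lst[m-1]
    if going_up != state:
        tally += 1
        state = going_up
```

Count direction changes in [0, 7, 8, 8, 2, 6, 2]
`tally` takes the values: 0 → 1 → 2 → 3

Answer: 3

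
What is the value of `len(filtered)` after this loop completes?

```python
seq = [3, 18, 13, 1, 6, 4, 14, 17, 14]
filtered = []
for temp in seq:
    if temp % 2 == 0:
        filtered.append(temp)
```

Count even numbers in [3, 18, 13, 1, 6, 4, 14, 17, 14]
`filtered` takes the values: [] → [18] → [18, 6] → [18, 6, 4] → [18, 6, 4, 14] → [18, 6, 4, 14, 14]
So `len(filtered)` = 5

Answer: 5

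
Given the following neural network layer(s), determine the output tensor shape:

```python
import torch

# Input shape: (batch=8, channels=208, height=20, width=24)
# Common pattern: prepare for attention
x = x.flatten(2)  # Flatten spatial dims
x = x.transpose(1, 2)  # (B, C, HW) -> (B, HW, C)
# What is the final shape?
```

Input: (8, 208, 20, 24) -> after flatten(2): (8, 208, 480) -> Output: (8, 480, 208)

Answer: (8, 480, 208)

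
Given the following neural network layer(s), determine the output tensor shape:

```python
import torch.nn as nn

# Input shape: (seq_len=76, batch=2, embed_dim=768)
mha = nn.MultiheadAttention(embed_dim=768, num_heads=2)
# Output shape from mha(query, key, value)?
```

Input: (76, 2, 768) -> Output: (76, 2, 768)

Answer: (76, 2, 768)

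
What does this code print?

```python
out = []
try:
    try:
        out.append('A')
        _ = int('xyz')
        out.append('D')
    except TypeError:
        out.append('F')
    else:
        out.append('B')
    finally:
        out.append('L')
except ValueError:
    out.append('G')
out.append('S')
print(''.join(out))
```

Execution trace: 'A' (try body) → 'L' (finally) → 'G' (outer except ValueError) → 'S' (after the try/except). Output: ALGS

Answer: ALGS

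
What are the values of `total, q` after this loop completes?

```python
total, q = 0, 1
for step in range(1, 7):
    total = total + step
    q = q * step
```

Sum and factorial of 1 to 6
`total, q` takes the values: (0, 1) → (1, 1) → (3, 1) → (3, 2) → (6, 2) → (6, 6) → (10, 6) → (10, 24) → (15, 24) → (15, 120) → (21, 120) → (21, 720)

Answer: 21, 720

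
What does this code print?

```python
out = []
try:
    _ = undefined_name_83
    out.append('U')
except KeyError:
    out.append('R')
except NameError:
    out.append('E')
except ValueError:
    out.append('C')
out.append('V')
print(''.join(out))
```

Execution trace: 'E' (except NameError) → 'V' (after the try/except). Output: EV

Answer: EV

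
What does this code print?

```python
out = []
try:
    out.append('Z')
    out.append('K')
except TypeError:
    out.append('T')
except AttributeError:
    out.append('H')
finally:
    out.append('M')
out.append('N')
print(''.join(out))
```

Execution trace: 'Z' (try body) → 'K' (try body, no exception) → 'M' (finally) → 'N' (after the try/except). Output: ZKMN

Answer: ZKMN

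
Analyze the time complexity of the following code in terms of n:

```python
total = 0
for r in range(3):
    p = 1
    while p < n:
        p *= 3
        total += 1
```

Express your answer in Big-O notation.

Each loop level contributes: 1 × log n. Multiplying the contributions gives O(log n).

Answer: O(log n)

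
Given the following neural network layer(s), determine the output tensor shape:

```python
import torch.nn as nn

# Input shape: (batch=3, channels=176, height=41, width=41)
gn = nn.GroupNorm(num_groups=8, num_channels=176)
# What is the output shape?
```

Input: (3, 176, 41, 41) -> Output: (3, 176, 41, 41)

Answer: (3, 176, 41, 41)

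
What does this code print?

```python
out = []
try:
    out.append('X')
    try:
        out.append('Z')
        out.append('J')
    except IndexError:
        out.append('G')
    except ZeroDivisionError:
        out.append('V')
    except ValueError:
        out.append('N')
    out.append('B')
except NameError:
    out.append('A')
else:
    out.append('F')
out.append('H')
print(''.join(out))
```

Execution trace: 'X' (try body) → 'Z' (inner try body) → 'J' (inner try body, no exception) → 'B' (try body, no exception) → 'F' (else) → 'H' (after the try/except). Output: XZJBFH

Answer: XZJBFH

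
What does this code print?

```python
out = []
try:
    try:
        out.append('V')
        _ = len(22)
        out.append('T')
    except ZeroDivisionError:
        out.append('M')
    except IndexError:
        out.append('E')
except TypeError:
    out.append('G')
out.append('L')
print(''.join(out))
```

Execution trace: 'V' (try body) → 'G' (outer except TypeError) → 'L' (after the try/except). Output: VGL

Answer: VGL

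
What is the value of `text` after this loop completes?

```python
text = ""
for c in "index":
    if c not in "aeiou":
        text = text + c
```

Remove vowels from 'index'
`text` takes the values: "" → "n" → "nd" → "ndx"

Answer: "ndx"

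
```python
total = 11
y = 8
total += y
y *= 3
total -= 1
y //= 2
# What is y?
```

Trace:
`total = 11` → total = 11
`y = 8` → y = 8
`total += y` → total = 19
`y *= 3` → y = 24
`total -= 1` → total = 18
`y //= 2` → y = 12
So y = 12

Answer: 12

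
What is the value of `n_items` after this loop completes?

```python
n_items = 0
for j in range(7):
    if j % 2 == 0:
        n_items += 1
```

Count numbers divisible by 2 in range(7)
`n_items` takes the values: 0 → 1 → 2 → 3 → 4

Answer: 4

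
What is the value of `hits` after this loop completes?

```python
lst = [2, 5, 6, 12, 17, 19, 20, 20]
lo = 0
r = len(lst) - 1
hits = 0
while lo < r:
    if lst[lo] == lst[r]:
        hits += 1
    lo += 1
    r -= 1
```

Count matching pairs from ends
`hits` takes the values: 0

Answer: 0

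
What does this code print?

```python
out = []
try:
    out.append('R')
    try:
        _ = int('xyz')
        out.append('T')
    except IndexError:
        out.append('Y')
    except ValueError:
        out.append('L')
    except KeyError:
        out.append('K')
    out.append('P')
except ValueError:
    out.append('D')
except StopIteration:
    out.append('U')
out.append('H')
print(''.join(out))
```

Execution trace: 'R' (try body) → 'L' (inner except ValueError) → 'P' (try body, no exception) → 'H' (after the try/except). Output: RLPH

Answer: RLPH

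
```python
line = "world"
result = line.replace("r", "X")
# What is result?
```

Trace:
`line = "world"` → line = 'world'
`result = line.replace("r", "X")` → result = 'woXld'
So result = 'woXld'

Answer: 'woXld'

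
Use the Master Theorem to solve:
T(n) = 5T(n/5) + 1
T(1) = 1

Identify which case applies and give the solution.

a=5, b=5, f(n)=1. log_5(5) = 1. Since c=0 < 1, Case 1 applies: T(n) = Θ(n^log_b(a)) = O(n).

Answer: O(n) - Case 1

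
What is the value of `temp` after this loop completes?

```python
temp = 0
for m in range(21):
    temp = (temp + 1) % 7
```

Increment mod 7, 21 times = 0
`temp` takes the values: 0 → 1 → 2 → 3 → 4 → 5 → 6 → 0 → 1 → 2 → 3 → 4 → 5 → 6 → 0 → 1 → 2 → 3 → 4 → 5 → 6 → 0

Answer: 0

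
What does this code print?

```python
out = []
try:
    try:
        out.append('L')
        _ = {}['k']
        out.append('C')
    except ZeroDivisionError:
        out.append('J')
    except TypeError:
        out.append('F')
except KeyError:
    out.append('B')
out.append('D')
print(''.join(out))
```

Execution trace: 'L' (try body) → 'B' (outer except KeyError) → 'D' (after the try/except). Output: LBD

Answer: LBD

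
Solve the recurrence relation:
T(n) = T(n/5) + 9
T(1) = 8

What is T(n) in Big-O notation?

Each step divides n by 5 and adds 9. After log_5(n) steps we reach T(1)=8. So T(n) = 9·log_5(n) + 8 = O(log n).

Answer: O(log n)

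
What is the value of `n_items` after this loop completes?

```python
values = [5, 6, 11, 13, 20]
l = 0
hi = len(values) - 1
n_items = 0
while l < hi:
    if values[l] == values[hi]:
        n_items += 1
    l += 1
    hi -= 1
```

Count matching pairs from ends
`n_items` takes the values: 0

Answer: 0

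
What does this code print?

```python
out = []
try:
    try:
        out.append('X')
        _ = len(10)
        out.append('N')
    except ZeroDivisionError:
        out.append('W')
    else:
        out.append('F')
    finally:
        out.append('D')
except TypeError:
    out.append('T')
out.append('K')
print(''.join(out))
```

Execution trace: 'X' (inner try body) → 'D' (inner finally) → 'T' (outer except TypeError) → 'K' (after the try/except). Output: XDTK

Answer: XDTK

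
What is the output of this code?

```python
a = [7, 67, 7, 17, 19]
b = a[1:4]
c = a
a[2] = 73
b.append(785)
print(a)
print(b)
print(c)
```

Key concept: slice vs alias.
Step by step:
`a = [7, 67, 7, 17, 19]` → a = [7, 67, 7, 17, 19]
`b = a[1:4]` → b = [67, 7, 17]
`c = a` → c = [7, 67, 7, 17, 19] (same object as a)
`a[2] = 73` → a = [7, 67, 73, 17, 19] (same object as c); c = [7, 67, 73, 17, 19] (same object as a)
`b.append(785)` → b = [67, 7, 17, 785]
`print(a)` → prints [7, 67, 73, 17, 19]
`print(b)` → prints [67, 7, 17, 785]
`print(c)` → prints [7, 67, 73, 17, 19]

Answer:
[7, 67, 73, 17, 19]
[67, 7, 17, 785]
[7, 67, 73, 17, 19]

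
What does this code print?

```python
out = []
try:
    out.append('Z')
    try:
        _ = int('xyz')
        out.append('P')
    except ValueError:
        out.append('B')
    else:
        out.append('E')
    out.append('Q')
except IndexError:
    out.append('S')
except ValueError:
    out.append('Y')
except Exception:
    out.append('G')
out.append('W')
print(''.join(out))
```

Execution trace: 'Z' (try body) → 'B' (inner except ValueError) → 'Q' (try body, no exception) → 'W' (after the try/except). Output: ZBQW

Answer: ZBQW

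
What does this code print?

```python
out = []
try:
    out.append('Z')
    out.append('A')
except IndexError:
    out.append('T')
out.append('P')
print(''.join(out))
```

Execution trace: 'Z' (try body) → 'A' (try body, no exception) → 'P' (after the try/except). Output: ZAP

Answer: ZAP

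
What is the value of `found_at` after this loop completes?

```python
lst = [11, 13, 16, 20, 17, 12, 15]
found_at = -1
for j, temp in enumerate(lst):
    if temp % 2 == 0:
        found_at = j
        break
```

First even number index in [11, 13, 16, 20, 17, 12, 15]
`found_at` takes the values: -1 → 2

Answer: 2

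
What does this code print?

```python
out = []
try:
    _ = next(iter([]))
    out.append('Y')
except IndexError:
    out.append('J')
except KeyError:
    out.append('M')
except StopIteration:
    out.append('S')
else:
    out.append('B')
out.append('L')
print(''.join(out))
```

Execution trace: 'S' (except StopIteration) → 'L' (after the try/except). Output: SL

Answer: SL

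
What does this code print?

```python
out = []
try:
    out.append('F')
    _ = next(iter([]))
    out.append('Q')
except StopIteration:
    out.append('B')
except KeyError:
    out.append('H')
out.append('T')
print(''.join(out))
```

Execution trace: 'F' (try body) → 'B' (except StopIteration) → 'T' (after the try/except). Output: FBT

Answer: FBT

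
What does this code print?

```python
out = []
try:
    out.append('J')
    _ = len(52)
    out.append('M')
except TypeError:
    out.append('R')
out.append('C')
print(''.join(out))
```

Execution trace: 'J' (try body) → 'R' (except TypeError) → 'C' (after the try/except). Output: JRC

Answer: JRC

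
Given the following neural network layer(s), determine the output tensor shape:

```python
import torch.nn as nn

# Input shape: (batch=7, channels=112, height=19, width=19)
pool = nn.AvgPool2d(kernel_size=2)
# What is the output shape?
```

Input: (7, 112, 19, 19) -> Output: (7, 112, 9, 9)

Answer: (7, 112, 9, 9)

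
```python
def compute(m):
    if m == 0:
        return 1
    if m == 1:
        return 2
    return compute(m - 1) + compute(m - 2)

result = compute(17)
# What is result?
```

Build up from base cases: compute(0)=1, compute(1)=2, compute(2)=3, compute(3)=5, compute(4)=8, compute(5)=13, compute(6)=21, ..., compute(17)=4181

Answer: 4181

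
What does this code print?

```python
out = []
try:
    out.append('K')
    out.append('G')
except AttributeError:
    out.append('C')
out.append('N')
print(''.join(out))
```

Execution trace: 'K' (try body) → 'G' (try body, no exception) → 'N' (after the try/except). Output: KGN

Answer: KGN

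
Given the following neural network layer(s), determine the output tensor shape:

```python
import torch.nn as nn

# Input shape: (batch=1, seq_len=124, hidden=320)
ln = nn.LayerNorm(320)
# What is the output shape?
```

Input: (1, 124, 320) -> Output: (1, 124, 320)

Answer: (1, 124, 320)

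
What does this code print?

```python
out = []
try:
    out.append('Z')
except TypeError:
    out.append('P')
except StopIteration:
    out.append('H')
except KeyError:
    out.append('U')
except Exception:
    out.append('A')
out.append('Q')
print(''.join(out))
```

Execution trace: 'Z' (try body, no exception) → 'Q' (after the try/except). Output: ZQ

Answer: ZQ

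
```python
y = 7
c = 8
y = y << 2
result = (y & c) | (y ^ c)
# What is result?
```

Trace:
`y = 7` → y = 7
`c = 8` → c = 8
`y = y << 2` → y = 28
`result = (y & c) | (y ^ c)` → result = 28
So result = 28

Answer: 28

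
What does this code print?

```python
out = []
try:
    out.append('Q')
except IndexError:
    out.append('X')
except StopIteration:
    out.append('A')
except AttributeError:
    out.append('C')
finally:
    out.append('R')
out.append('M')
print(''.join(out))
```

Execution trace: 'Q' (try body, no exception) → 'R' (finally) → 'M' (after the try/except). Output: QRM

Answer: QRM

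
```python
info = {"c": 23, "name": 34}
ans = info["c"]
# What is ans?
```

Trace:
`info = {"c": 23, "name": 34}` → info = {'c': 23, 'name': 34}
`ans = info["c"]` → ans = 23
So ans = 23

Answer: 23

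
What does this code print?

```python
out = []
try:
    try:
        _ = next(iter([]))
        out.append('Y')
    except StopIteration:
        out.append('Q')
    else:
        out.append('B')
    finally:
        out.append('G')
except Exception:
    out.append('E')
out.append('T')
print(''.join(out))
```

Execution trace: 'Q' (inner except StopIteration) → 'G' (inner finally) → 'T' (after the try/except). Output: QGT

Answer: QGT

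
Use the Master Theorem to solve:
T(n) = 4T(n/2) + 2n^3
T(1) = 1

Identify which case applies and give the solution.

a=4, b=2, f(n)=2n^3. log_2(4) = 2. Since c=3 > 2 and the regularity condition holds (4(n/2)^3 = (4/2^3)n^3 with 4/2^3 < 1), Case 3 applies: T(n) = Θ(f(n)) = O(n^3).

Answer: O(n^3) - Case 3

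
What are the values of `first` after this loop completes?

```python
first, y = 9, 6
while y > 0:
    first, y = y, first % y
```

GCD of 9 and 6
`first` takes the values: 9 → 6 → 3

Answer: 3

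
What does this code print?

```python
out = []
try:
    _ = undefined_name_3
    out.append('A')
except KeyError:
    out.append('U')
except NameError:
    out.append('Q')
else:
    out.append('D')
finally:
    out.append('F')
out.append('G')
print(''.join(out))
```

Execution trace: 'Q' (except NameError) → 'F' (finally) → 'G' (after the try/except). Output: QFG

Answer: QFG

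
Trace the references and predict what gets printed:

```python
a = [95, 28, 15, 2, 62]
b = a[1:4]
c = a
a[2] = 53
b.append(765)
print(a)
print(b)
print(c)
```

Key concept: slice vs alias.
Step by step:
`a = [95, 28, 15, 2, 62]` → a = [95, 28, 15, 2, 62]
`b = a[1:4]` → b = [28, 15, 2]
`c = a` → c = [95, 28, 15, 2, 62] (same object as a)
`a[2] = 53` → a = [95, 28, 53, 2, 62] (same object as c); c = [95, 28, 53, 2, 62] (same object as a)
`b.append(765)` → b = [28, 15, 2, 765]
`print(a)` → prints [95, 28, 53, 2, 62]
`print(b)` → prints [28, 15, 2, 765]
`print(c)` → prints [95, 28, 53, 2, 62]

Answer:
[95, 28, 53, 2, 62]
[28, 15, 2, 765]
[95, 28, 53, 2, 62]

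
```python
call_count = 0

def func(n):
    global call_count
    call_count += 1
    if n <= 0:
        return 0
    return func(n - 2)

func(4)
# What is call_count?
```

Linear recursion stepping by 2: 3 calls from n=4 down to ≤0.

Answer: 3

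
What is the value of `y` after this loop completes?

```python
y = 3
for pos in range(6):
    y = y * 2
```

Multiply by 2, 6 times: 3 * 2^6 = 192
`y` takes the values: 3 → 6 → 12 → 24 → 48 → 96 → 192

Answer: 192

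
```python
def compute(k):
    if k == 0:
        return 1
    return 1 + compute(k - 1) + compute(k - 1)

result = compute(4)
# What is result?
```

compute(k) = 1 + 2·compute(k-1), compute(0)=1. Closed form: (1+1)·2^4 - 1 = 31.

Answer: 31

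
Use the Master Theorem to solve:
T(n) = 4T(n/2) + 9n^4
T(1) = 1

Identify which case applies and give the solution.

a=4, b=2, f(n)=9n^4. log_2(4) = 2. Since c=4 > 2 and the regularity condition holds (4(n/2)^4 = (4/2^4)n^4 with 4/2^4 < 1), Case 3 applies: T(n) = Θ(f(n)) = O(n^4).

Answer: O(n^4) - Case 3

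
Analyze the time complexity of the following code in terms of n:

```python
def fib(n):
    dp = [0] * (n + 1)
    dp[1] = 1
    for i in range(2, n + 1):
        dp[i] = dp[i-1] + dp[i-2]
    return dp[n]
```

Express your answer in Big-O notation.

This is Dynamic programming Fibonacci. Time complexity: O(n).

Answer: O(n)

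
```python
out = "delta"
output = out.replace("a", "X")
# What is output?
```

Trace:
`out = "delta"` → out = 'delta'
`output = out.replace("a", "X")` → output = 'deltX'
So output = 'deltX'

Answer: 'deltX'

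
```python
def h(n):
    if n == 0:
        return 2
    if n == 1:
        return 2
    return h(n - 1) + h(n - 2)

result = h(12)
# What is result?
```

Build up from base cases: h(0)=2, h(1)=2, h(2)=4, h(3)=6, h(4)=10, h(5)=16, h(6)=26, ..., h(12)=466

Answer: 466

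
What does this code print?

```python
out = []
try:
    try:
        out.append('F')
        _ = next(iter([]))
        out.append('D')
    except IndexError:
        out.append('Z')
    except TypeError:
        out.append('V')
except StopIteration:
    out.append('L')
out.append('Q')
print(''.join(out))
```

Execution trace: 'F' (try body) → 'L' (outer except StopIteration) → 'Q' (after the try/except). Output: FLQ

Answer: FLQ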